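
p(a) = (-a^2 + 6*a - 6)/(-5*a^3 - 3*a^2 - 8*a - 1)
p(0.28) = 1.23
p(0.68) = 0.25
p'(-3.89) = -0.07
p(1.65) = -0.03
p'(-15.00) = 0.00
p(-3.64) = -0.18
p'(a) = (6 - 2*a)/(-5*a^3 - 3*a^2 - 8*a - 1) + (-a^2 + 6*a - 6)*(15*a^2 + 6*a + 8)/(-5*a^3 - 3*a^2 - 8*a - 1)^2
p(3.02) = -0.02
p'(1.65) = -0.03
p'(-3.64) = -0.09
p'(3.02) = 0.01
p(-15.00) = -0.02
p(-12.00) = -0.03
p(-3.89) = -0.16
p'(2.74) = 0.01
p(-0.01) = 6.58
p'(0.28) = -5.23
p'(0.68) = -1.01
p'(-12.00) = 0.00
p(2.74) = -0.02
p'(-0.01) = -63.36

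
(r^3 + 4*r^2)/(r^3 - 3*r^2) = (r + 4)/(r - 3)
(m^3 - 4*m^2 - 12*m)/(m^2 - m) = (m^2 - 4*m - 12)/(m - 1)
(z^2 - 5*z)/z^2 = (z - 5)/z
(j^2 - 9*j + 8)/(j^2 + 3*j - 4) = (j - 8)/(j + 4)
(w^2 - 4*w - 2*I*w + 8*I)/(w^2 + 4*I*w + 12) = (w - 4)/(w + 6*I)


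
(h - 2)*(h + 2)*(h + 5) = h^3 + 5*h^2 - 4*h - 20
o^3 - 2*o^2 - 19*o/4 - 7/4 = (o - 7/2)*(o + 1/2)*(o + 1)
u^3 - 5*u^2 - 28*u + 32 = (u - 8)*(u - 1)*(u + 4)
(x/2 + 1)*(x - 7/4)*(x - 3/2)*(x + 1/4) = x^4/2 - x^3/2 - 67*x^2/32 + 137*x/64 + 21/32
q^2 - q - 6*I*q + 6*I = (q - 1)*(q - 6*I)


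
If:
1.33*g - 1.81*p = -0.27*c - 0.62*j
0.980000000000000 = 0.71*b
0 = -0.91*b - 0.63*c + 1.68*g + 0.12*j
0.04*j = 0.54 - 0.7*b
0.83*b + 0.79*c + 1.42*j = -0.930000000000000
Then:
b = 1.38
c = 16.52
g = 7.71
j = -10.65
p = 4.48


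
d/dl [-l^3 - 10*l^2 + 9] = l*(-3*l - 20)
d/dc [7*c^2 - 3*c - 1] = 14*c - 3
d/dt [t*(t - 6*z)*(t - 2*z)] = 3*t^2 - 16*t*z + 12*z^2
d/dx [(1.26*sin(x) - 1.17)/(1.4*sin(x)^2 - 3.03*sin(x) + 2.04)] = (-1.764*sin(x)^2 + 3.276*sin(x) - 0.974699999999999)*cos(x)/(1.96*sin(x)^4 - 8.484*sin(x)^3 + 14.8929*sin(x)^2 - 12.3624*sin(x) + 4.1616)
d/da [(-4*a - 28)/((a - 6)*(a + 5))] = 4*(a^2 + 14*a + 23)/(a^4 - 2*a^3 - 59*a^2 + 60*a + 900)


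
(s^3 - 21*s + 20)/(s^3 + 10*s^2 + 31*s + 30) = (s^2 - 5*s + 4)/(s^2 + 5*s + 6)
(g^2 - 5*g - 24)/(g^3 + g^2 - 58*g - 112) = (g + 3)/(g^2 + 9*g + 14)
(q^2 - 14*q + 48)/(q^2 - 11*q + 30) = (q - 8)/(q - 5)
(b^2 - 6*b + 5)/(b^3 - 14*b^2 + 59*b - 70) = (b - 1)/(b^2 - 9*b + 14)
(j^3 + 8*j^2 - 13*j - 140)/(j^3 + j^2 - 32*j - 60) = (j^2 + 3*j - 28)/(j^2 - 4*j - 12)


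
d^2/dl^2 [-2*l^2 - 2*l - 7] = -4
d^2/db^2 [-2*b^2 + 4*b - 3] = -4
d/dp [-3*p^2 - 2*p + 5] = -6*p - 2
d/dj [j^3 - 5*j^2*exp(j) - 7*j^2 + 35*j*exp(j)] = -5*j^2*exp(j) + 3*j^2 + 25*j*exp(j) - 14*j + 35*exp(j)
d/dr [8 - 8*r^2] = -16*r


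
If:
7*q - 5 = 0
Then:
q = 5/7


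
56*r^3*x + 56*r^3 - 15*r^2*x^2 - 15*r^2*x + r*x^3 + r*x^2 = (-8*r + x)*(-7*r + x)*(r*x + r)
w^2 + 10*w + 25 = (w + 5)^2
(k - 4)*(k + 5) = k^2 + k - 20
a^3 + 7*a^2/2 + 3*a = a*(a + 3/2)*(a + 2)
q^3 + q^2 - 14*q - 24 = (q - 4)*(q + 2)*(q + 3)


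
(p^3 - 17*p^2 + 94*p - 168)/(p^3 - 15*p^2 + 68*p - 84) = (p - 4)/(p - 2)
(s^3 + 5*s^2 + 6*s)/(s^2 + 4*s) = (s^2 + 5*s + 6)/(s + 4)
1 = 1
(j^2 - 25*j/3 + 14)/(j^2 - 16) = (j^2 - 25*j/3 + 14)/(j^2 - 16)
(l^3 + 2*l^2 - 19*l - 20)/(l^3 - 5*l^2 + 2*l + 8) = (l + 5)/(l - 2)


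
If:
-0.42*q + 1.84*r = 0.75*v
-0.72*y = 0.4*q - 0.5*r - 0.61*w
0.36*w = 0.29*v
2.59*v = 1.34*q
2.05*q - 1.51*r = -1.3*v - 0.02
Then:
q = -0.01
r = -0.00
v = -0.01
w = -0.00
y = -0.00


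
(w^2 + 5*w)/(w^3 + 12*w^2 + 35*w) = 1/(w + 7)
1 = 1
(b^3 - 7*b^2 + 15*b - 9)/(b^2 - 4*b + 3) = b - 3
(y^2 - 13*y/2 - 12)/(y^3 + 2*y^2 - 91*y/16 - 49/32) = 16*(2*y^2 - 13*y - 24)/(32*y^3 + 64*y^2 - 182*y - 49)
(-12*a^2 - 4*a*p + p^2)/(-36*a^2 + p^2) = (2*a + p)/(6*a + p)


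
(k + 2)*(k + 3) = k^2 + 5*k + 6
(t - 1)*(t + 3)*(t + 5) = t^3 + 7*t^2 + 7*t - 15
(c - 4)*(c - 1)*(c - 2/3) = c^3 - 17*c^2/3 + 22*c/3 - 8/3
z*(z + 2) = z^2 + 2*z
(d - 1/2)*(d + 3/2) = d^2 + d - 3/4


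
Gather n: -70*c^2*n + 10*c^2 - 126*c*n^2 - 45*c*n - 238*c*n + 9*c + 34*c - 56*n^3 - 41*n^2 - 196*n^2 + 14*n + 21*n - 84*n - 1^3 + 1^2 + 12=10*c^2 + 43*c - 56*n^3 + n^2*(-126*c - 237) + n*(-70*c^2 - 283*c - 49) + 12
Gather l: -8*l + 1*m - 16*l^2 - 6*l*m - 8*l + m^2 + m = -16*l^2 + l*(-6*m - 16) + m^2 + 2*m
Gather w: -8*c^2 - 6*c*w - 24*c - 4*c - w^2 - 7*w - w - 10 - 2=-8*c^2 - 28*c - w^2 + w*(-6*c - 8) - 12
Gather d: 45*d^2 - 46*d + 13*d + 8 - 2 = 45*d^2 - 33*d + 6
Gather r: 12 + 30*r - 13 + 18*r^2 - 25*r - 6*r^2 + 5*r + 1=12*r^2 + 10*r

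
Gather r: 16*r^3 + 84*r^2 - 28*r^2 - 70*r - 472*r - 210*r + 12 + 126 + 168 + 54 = 16*r^3 + 56*r^2 - 752*r + 360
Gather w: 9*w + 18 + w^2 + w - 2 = w^2 + 10*w + 16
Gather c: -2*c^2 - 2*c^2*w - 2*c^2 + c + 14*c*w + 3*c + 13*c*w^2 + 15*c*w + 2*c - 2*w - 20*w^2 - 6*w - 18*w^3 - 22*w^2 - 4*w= c^2*(-2*w - 4) + c*(13*w^2 + 29*w + 6) - 18*w^3 - 42*w^2 - 12*w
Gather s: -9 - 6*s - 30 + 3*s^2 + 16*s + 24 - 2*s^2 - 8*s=s^2 + 2*s - 15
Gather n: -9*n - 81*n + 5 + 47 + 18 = 70 - 90*n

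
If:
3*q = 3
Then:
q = 1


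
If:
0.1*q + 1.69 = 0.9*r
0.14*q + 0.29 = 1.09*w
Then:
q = 7.78571428571429*w - 2.07142857142857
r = 0.865079365079365*w + 1.64761904761905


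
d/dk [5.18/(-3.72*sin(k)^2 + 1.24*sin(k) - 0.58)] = (38.5392*sin(k) - 6.4232)*cos(k)/(3.72*sin(k)^2 - 1.24*sin(k) + 0.58)^2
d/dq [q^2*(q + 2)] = q*(3*q + 4)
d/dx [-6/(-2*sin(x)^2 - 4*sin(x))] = -6*(sin(x) + 1)*cos(x)/((sin(x) + 2)^2*sin(x)^2)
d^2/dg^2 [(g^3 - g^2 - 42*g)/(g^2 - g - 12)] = 60*(-g^3 - 36*g + 12)/(g^6 - 3*g^5 - 33*g^4 + 71*g^3 + 396*g^2 - 432*g - 1728)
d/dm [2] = 0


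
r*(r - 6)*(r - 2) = r^3 - 8*r^2 + 12*r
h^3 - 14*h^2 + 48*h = h*(h - 8)*(h - 6)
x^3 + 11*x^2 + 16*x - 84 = (x - 2)*(x + 6)*(x + 7)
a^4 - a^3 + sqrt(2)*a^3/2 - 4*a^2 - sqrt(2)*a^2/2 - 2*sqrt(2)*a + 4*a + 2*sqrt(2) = (a - 2)*(a - 1)*(a + 2)*(a + sqrt(2)/2)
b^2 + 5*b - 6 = (b - 1)*(b + 6)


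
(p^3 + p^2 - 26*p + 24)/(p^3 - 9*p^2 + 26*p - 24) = (p^2 + 5*p - 6)/(p^2 - 5*p + 6)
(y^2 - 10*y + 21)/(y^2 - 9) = (y - 7)/(y + 3)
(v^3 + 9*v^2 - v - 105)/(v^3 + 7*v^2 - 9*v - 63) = (v + 5)/(v + 3)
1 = 1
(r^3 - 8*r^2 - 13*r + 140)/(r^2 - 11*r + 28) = (r^2 - r - 20)/(r - 4)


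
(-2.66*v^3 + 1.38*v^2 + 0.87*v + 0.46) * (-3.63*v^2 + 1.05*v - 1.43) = 9.6558*v^5 - 7.8024*v^4 + 2.0947*v^3 - 2.7297*v^2 - 0.7611*v - 0.6578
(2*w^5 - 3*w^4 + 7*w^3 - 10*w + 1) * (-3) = -6*w^5 + 9*w^4 - 21*w^3 + 30*w - 3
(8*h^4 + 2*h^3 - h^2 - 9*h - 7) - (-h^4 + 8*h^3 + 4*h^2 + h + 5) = 9*h^4 - 6*h^3 - 5*h^2 - 10*h - 12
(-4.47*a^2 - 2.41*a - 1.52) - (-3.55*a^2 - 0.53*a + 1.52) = -0.92*a^2 - 1.88*a - 3.04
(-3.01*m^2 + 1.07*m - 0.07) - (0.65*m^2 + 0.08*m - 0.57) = -3.66*m^2 + 0.99*m + 0.5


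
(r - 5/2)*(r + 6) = r^2 + 7*r/2 - 15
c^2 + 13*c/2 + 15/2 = (c + 3/2)*(c + 5)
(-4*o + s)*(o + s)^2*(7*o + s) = -28*o^4 - 53*o^3*s - 21*o^2*s^2 + 5*o*s^3 + s^4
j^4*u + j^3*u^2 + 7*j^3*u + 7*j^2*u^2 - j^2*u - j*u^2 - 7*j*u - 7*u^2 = (j - 1)*(j + 7)*(j + u)*(j*u + u)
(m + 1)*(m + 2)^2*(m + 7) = m^4 + 12*m^3 + 43*m^2 + 60*m + 28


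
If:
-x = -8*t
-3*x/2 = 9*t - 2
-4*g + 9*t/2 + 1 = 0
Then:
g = 5/14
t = 2/21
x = 16/21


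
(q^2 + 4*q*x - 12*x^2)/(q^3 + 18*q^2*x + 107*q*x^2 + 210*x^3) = (q - 2*x)/(q^2 + 12*q*x + 35*x^2)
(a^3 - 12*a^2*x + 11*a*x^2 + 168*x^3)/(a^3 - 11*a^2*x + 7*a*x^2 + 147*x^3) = (-a + 8*x)/(-a + 7*x)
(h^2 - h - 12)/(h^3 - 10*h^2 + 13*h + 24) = (h^2 - h - 12)/(h^3 - 10*h^2 + 13*h + 24)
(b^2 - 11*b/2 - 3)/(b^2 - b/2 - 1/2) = (b - 6)/(b - 1)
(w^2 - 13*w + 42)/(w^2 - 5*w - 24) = (-w^2 + 13*w - 42)/(-w^2 + 5*w + 24)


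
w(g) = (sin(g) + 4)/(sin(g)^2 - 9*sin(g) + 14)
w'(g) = (-2*sin(g)*cos(g) + 9*cos(g))*(sin(g) + 4)/(sin(g)^2 - 9*sin(g) + 14)^2 + cos(g)/(sin(g)^2 - 9*sin(g) + 14) = (-8*sin(g) + cos(g)^2 + 49)*cos(g)/(sin(g)^2 - 9*sin(g) + 14)^2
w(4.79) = 0.13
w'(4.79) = 0.01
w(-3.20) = 0.30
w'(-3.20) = -0.27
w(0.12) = 0.32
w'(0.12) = 0.29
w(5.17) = 0.14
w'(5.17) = 0.05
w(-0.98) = 0.14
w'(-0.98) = 0.06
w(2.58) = 0.48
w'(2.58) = -0.43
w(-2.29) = 0.15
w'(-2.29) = -0.08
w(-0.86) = 0.15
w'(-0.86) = 0.08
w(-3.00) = 0.25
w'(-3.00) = -0.22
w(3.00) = 0.32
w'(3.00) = -0.30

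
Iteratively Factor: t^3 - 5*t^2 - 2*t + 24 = (t + 2)*(t^2 - 7*t + 12) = (t - 3)*(t + 2)*(t - 4)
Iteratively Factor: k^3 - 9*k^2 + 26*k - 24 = (k - 4)*(k^2 - 5*k + 6) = (k - 4)*(k - 3)*(k - 2)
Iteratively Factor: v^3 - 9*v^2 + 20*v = (v - 5)*(v^2 - 4*v) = (v - 5)*(v - 4)*(v)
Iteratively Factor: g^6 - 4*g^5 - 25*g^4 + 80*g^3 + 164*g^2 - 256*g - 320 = (g - 2)*(g^5 - 2*g^4 - 29*g^3 + 22*g^2 + 208*g + 160) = (g - 2)*(g + 4)*(g^4 - 6*g^3 - 5*g^2 + 42*g + 40) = (g - 2)*(g + 1)*(g + 4)*(g^3 - 7*g^2 + 2*g + 40) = (g - 4)*(g - 2)*(g + 1)*(g + 4)*(g^2 - 3*g - 10) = (g - 5)*(g - 4)*(g - 2)*(g + 1)*(g + 4)*(g + 2)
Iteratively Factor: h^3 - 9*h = (h - 3)*(h^2 + 3*h) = h*(h - 3)*(h + 3)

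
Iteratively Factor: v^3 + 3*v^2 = (v + 3)*(v^2) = v*(v + 3)*(v)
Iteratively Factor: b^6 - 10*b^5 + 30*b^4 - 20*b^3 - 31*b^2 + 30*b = (b - 2)*(b^5 - 8*b^4 + 14*b^3 + 8*b^2 - 15*b) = (b - 2)*(b - 1)*(b^4 - 7*b^3 + 7*b^2 + 15*b) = (b - 5)*(b - 2)*(b - 1)*(b^3 - 2*b^2 - 3*b) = (b - 5)*(b - 2)*(b - 1)*(b + 1)*(b^2 - 3*b) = b*(b - 5)*(b - 2)*(b - 1)*(b + 1)*(b - 3)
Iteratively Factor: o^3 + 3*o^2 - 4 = (o - 1)*(o^2 + 4*o + 4) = (o - 1)*(o + 2)*(o + 2)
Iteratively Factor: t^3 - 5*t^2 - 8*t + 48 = (t - 4)*(t^2 - t - 12) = (t - 4)^2*(t + 3)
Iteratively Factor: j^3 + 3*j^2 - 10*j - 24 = (j - 3)*(j^2 + 6*j + 8) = (j - 3)*(j + 2)*(j + 4)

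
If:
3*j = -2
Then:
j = -2/3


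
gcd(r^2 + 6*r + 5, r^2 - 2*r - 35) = r + 5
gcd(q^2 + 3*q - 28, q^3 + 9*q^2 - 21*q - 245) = q + 7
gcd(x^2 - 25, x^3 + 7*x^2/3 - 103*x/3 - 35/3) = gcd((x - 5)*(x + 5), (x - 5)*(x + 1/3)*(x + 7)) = x - 5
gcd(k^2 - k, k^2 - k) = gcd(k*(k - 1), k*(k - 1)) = k^2 - k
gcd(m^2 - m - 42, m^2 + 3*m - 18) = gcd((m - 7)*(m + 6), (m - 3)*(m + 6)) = m + 6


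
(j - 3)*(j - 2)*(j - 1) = j^3 - 6*j^2 + 11*j - 6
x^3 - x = x*(x - 1)*(x + 1)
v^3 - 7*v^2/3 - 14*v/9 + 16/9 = (v - 8/3)*(v - 2/3)*(v + 1)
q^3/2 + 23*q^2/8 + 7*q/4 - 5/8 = (q/2 + 1/2)*(q - 1/4)*(q + 5)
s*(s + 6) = s^2 + 6*s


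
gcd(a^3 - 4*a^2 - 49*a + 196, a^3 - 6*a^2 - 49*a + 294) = a^2 - 49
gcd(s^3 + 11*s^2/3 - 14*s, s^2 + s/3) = s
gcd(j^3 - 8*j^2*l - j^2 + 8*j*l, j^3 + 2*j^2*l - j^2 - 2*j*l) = j^2 - j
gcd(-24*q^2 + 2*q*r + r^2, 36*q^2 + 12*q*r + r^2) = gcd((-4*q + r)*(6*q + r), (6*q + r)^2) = 6*q + r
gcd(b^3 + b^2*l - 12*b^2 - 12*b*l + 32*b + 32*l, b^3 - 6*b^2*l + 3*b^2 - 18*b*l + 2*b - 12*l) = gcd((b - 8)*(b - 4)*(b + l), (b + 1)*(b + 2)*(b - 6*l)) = 1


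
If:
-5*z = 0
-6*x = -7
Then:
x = 7/6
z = 0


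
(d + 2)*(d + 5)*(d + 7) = d^3 + 14*d^2 + 59*d + 70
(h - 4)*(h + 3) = h^2 - h - 12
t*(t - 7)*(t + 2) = t^3 - 5*t^2 - 14*t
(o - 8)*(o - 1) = o^2 - 9*o + 8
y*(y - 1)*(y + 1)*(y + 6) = y^4 + 6*y^3 - y^2 - 6*y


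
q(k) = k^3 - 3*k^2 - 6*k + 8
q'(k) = 3*k^2 - 6*k - 6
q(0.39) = 5.26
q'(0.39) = -7.88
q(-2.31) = -6.47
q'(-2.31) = 23.87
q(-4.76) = -139.26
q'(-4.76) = 90.53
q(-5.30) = -193.35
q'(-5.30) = 110.07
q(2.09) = -8.51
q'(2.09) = -5.44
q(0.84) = 1.44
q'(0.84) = -8.92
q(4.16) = 3.11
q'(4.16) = 20.96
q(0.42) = 5.02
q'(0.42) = -7.99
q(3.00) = -10.00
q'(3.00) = 3.00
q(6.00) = 80.00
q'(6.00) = 66.00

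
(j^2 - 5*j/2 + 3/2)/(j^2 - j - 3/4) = 2*(j - 1)/(2*j + 1)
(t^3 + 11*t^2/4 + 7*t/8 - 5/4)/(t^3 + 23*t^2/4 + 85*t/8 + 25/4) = (2*t - 1)/(2*t + 5)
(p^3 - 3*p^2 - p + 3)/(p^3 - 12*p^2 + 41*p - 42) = (p^2 - 1)/(p^2 - 9*p + 14)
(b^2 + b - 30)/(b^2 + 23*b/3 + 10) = 3*(b - 5)/(3*b + 5)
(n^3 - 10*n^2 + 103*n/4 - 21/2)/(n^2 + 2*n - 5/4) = (2*n^2 - 19*n + 42)/(2*n + 5)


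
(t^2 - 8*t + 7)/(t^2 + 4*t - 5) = (t - 7)/(t + 5)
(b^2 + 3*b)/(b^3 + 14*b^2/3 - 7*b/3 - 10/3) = 3*b*(b + 3)/(3*b^3 + 14*b^2 - 7*b - 10)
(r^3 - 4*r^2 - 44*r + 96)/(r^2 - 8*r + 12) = (r^2 - 2*r - 48)/(r - 6)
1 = 1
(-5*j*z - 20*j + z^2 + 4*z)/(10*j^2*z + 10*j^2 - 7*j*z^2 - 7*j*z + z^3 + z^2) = (z + 4)/(-2*j*z - 2*j + z^2 + z)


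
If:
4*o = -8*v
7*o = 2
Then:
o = 2/7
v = -1/7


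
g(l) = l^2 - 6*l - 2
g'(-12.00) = -30.00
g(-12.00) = 214.00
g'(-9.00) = -24.00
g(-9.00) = 133.00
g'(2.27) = -1.46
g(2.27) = -10.47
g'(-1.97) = -9.94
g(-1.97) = 13.70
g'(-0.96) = -7.92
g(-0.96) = 4.68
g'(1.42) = -3.16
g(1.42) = -8.50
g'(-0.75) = -7.50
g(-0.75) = 3.06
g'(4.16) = 2.32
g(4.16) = -9.65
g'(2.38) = -1.24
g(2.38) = -10.62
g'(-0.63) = -7.26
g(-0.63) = 2.18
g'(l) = 2*l - 6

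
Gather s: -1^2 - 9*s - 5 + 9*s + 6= 0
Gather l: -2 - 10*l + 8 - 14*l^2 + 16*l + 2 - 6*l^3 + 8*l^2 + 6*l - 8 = -6*l^3 - 6*l^2 + 12*l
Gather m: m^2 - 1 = m^2 - 1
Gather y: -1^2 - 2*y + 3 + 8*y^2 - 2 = 8*y^2 - 2*y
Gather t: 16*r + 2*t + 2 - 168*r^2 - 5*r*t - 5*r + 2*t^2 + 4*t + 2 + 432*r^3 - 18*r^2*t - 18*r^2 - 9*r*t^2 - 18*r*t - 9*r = 432*r^3 - 186*r^2 + 2*r + t^2*(2 - 9*r) + t*(-18*r^2 - 23*r + 6) + 4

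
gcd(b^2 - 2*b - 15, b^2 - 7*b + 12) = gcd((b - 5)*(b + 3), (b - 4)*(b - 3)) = 1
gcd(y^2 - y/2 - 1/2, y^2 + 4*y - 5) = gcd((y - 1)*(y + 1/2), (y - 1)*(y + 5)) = y - 1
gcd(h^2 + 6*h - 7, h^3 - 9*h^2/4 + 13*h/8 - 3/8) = h - 1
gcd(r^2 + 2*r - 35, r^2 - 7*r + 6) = 1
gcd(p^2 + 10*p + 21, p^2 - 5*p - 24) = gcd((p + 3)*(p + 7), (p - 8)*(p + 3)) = p + 3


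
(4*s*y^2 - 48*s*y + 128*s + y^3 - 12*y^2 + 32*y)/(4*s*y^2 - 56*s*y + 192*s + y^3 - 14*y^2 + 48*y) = (y - 4)/(y - 6)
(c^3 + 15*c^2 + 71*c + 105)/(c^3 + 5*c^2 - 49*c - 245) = (c + 3)/(c - 7)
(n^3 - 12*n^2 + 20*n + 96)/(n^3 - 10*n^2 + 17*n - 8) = (n^2 - 4*n - 12)/(n^2 - 2*n + 1)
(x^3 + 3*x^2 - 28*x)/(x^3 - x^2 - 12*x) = (x + 7)/(x + 3)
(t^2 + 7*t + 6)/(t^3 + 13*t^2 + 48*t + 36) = 1/(t + 6)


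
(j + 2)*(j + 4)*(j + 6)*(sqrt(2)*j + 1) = sqrt(2)*j^4 + j^3 + 12*sqrt(2)*j^3 + 12*j^2 + 44*sqrt(2)*j^2 + 44*j + 48*sqrt(2)*j + 48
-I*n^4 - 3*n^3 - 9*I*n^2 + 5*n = n*(n - 5*I)*(n + I)*(-I*n + 1)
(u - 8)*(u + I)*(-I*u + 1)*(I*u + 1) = u^4 - 8*u^3 + I*u^3 + u^2 - 8*I*u^2 - 8*u + I*u - 8*I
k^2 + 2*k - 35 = (k - 5)*(k + 7)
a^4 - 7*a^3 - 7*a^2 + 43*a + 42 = (a - 7)*(a - 3)*(a + 1)*(a + 2)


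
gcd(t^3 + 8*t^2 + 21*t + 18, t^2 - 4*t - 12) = t + 2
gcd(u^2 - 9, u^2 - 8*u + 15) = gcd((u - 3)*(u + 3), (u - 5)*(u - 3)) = u - 3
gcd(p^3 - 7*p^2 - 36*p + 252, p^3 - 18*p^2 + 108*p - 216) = p - 6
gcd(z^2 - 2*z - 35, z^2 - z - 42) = z - 7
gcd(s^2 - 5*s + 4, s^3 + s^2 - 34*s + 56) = s - 4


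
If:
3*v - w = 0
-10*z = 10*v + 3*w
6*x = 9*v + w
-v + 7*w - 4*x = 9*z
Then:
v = 0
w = 0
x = 0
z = 0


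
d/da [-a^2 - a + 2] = -2*a - 1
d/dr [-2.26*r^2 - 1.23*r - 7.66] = -4.52*r - 1.23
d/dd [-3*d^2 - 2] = -6*d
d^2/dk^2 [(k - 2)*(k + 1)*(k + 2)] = 6*k + 2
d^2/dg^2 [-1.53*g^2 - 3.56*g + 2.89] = -3.06000000000000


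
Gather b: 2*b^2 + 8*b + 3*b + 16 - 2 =2*b^2 + 11*b + 14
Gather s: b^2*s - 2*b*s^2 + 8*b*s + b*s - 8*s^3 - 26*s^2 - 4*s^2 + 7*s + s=-8*s^3 + s^2*(-2*b - 30) + s*(b^2 + 9*b + 8)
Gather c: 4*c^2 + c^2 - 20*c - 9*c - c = 5*c^2 - 30*c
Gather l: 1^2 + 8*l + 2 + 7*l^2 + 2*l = 7*l^2 + 10*l + 3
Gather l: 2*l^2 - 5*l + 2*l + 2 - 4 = 2*l^2 - 3*l - 2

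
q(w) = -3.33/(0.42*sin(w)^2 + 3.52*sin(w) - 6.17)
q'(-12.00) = 0.64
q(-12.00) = 0.80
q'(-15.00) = -0.11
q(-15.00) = 0.40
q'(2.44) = -0.75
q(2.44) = 0.89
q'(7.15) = 0.85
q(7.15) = 1.03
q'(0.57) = 0.65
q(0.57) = 0.80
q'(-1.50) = 0.01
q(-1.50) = 0.36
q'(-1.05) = 0.06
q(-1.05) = 0.37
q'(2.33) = -0.82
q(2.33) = 0.98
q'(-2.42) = -0.11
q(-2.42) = 0.40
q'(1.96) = -0.83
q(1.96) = 1.30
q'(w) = -3.33*(-0.84*sin(w)*cos(w) - 3.52*cos(w))/(0.42*sin(w)^2 + 3.52*sin(w) - 6.17)^2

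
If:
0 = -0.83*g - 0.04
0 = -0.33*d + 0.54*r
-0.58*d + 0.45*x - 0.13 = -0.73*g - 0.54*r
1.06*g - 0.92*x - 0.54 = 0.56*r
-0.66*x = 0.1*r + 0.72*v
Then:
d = -1.09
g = -0.05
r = -0.67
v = 0.31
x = -0.24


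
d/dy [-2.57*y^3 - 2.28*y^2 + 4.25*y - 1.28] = -7.71*y^2 - 4.56*y + 4.25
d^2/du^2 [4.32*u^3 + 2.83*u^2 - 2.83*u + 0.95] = 25.92*u + 5.66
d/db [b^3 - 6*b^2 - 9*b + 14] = 3*b^2 - 12*b - 9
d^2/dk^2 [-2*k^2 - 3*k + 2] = -4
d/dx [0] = 0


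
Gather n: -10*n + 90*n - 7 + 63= 80*n + 56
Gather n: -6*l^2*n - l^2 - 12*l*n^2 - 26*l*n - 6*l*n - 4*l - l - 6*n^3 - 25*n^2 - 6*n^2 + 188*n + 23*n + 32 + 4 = -l^2 - 5*l - 6*n^3 + n^2*(-12*l - 31) + n*(-6*l^2 - 32*l + 211) + 36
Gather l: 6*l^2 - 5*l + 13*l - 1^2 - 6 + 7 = 6*l^2 + 8*l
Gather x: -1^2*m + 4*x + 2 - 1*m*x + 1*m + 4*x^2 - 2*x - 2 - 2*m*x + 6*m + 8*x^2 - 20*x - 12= 6*m + 12*x^2 + x*(-3*m - 18) - 12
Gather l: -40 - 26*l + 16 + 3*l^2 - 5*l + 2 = 3*l^2 - 31*l - 22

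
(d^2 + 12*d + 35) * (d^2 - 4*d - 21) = d^4 + 8*d^3 - 34*d^2 - 392*d - 735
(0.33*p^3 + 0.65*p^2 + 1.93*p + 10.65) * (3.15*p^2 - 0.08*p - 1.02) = 1.0395*p^5 + 2.0211*p^4 + 5.6909*p^3 + 32.7301*p^2 - 2.8206*p - 10.863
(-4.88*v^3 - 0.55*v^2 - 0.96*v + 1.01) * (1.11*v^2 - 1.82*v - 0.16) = -5.4168*v^5 + 8.2711*v^4 + 0.7162*v^3 + 2.9563*v^2 - 1.6846*v - 0.1616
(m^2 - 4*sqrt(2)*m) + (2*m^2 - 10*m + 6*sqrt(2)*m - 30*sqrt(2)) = 3*m^2 - 10*m + 2*sqrt(2)*m - 30*sqrt(2)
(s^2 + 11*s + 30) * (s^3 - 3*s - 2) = s^5 + 11*s^4 + 27*s^3 - 35*s^2 - 112*s - 60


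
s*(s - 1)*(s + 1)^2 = s^4 + s^3 - s^2 - s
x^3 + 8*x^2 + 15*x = x*(x + 3)*(x + 5)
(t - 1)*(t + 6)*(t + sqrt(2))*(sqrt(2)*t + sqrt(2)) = sqrt(2)*t^4 + 2*t^3 + 6*sqrt(2)*t^3 - sqrt(2)*t^2 + 12*t^2 - 6*sqrt(2)*t - 2*t - 12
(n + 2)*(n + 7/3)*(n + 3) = n^3 + 22*n^2/3 + 53*n/3 + 14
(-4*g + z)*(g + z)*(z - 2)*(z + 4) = -4*g^2*z^2 - 8*g^2*z + 32*g^2 - 3*g*z^3 - 6*g*z^2 + 24*g*z + z^4 + 2*z^3 - 8*z^2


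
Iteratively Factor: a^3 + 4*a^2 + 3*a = (a + 1)*(a^2 + 3*a) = a*(a + 1)*(a + 3)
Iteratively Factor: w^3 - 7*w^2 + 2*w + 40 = (w - 5)*(w^2 - 2*w - 8) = (w - 5)*(w - 4)*(w + 2)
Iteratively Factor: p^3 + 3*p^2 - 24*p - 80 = (p + 4)*(p^2 - p - 20) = (p - 5)*(p + 4)*(p + 4)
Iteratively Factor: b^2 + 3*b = (b + 3)*(b)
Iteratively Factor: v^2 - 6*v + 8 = (v - 2)*(v - 4)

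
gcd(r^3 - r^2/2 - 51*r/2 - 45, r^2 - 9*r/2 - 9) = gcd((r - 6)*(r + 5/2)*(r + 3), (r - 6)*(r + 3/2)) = r - 6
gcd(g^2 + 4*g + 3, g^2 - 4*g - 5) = g + 1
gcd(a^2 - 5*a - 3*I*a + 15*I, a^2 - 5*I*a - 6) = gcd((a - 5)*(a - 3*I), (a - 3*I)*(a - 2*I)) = a - 3*I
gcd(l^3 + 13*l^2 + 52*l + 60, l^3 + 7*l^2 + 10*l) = l^2 + 7*l + 10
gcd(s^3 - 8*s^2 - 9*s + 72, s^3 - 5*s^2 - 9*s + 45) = s^2 - 9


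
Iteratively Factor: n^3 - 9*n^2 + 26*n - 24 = (n - 3)*(n^2 - 6*n + 8) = (n - 3)*(n - 2)*(n - 4)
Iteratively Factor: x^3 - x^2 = (x - 1)*(x^2) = x*(x - 1)*(x)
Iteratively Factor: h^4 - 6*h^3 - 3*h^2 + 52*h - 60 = (h - 2)*(h^3 - 4*h^2 - 11*h + 30) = (h - 5)*(h - 2)*(h^2 + h - 6) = (h - 5)*(h - 2)*(h + 3)*(h - 2)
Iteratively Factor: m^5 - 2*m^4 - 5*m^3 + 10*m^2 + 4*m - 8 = (m - 2)*(m^4 - 5*m^2 + 4) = (m - 2)*(m + 2)*(m^3 - 2*m^2 - m + 2) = (m - 2)*(m + 1)*(m + 2)*(m^2 - 3*m + 2) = (m - 2)*(m - 1)*(m + 1)*(m + 2)*(m - 2)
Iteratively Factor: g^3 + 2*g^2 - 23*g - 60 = (g + 4)*(g^2 - 2*g - 15) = (g + 3)*(g + 4)*(g - 5)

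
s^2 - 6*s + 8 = (s - 4)*(s - 2)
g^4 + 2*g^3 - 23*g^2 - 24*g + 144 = (g - 3)^2*(g + 4)^2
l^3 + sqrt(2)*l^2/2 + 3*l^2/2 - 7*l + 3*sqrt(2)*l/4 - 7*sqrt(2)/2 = (l - 2)*(l + 7/2)*(l + sqrt(2)/2)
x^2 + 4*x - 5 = (x - 1)*(x + 5)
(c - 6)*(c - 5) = c^2 - 11*c + 30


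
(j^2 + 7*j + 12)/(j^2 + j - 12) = (j + 3)/(j - 3)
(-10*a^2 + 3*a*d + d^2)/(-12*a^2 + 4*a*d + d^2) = (5*a + d)/(6*a + d)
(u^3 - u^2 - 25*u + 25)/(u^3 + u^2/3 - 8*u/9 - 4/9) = 9*(u^2 - 25)/(9*u^2 + 12*u + 4)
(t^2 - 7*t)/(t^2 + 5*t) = (t - 7)/(t + 5)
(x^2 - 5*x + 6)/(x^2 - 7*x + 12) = (x - 2)/(x - 4)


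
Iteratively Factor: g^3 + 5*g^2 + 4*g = (g + 1)*(g^2 + 4*g) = (g + 1)*(g + 4)*(g)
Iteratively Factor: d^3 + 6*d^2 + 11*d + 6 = (d + 3)*(d^2 + 3*d + 2) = (d + 1)*(d + 3)*(d + 2)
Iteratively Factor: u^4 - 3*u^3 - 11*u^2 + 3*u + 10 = (u - 5)*(u^3 + 2*u^2 - u - 2) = (u - 5)*(u + 1)*(u^2 + u - 2) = (u - 5)*(u + 1)*(u + 2)*(u - 1)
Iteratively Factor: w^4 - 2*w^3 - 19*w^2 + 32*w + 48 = (w - 4)*(w^3 + 2*w^2 - 11*w - 12) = (w - 4)*(w - 3)*(w^2 + 5*w + 4) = (w - 4)*(w - 3)*(w + 4)*(w + 1)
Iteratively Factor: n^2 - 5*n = (n)*(n - 5)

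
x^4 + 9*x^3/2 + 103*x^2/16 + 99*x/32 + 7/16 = (x + 1/4)*(x + 1/2)*(x + 7/4)*(x + 2)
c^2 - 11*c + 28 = (c - 7)*(c - 4)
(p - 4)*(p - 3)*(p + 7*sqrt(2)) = p^3 - 7*p^2 + 7*sqrt(2)*p^2 - 49*sqrt(2)*p + 12*p + 84*sqrt(2)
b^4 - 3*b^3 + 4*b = b*(b - 2)^2*(b + 1)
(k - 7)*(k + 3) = k^2 - 4*k - 21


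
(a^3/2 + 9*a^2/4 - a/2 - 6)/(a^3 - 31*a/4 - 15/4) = (-2*a^3 - 9*a^2 + 2*a + 24)/(-4*a^3 + 31*a + 15)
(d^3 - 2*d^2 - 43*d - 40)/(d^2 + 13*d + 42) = (d^3 - 2*d^2 - 43*d - 40)/(d^2 + 13*d + 42)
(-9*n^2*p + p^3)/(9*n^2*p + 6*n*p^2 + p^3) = (-3*n + p)/(3*n + p)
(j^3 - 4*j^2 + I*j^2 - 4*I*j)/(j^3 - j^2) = (j^2 + j*(-4 + I) - 4*I)/(j*(j - 1))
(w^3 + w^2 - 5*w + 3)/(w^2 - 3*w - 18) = (w^2 - 2*w + 1)/(w - 6)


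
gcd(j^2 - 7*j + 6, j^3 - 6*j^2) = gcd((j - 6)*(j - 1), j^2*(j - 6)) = j - 6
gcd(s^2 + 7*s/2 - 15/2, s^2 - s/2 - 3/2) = s - 3/2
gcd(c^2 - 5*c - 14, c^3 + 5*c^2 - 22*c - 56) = c + 2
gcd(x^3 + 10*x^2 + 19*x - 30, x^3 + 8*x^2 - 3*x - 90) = x^2 + 11*x + 30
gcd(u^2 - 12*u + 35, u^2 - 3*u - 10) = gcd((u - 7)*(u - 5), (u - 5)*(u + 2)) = u - 5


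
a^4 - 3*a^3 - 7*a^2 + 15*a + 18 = (a - 3)^2*(a + 1)*(a + 2)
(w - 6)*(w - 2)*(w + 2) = w^3 - 6*w^2 - 4*w + 24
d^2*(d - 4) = d^3 - 4*d^2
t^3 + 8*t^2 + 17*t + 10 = (t + 1)*(t + 2)*(t + 5)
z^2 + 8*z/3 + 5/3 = (z + 1)*(z + 5/3)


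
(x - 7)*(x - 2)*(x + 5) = x^3 - 4*x^2 - 31*x + 70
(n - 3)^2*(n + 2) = n^3 - 4*n^2 - 3*n + 18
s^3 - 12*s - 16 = (s - 4)*(s + 2)^2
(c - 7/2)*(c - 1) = c^2 - 9*c/2 + 7/2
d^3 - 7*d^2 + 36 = (d - 6)*(d - 3)*(d + 2)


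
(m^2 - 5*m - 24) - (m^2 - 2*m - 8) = -3*m - 16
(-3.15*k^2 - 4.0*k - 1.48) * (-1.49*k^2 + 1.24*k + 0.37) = 4.6935*k^4 + 2.054*k^3 - 3.9203*k^2 - 3.3152*k - 0.5476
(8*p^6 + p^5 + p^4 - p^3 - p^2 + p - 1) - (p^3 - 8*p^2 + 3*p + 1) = 8*p^6 + p^5 + p^4 - 2*p^3 + 7*p^2 - 2*p - 2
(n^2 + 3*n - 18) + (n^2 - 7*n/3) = 2*n^2 + 2*n/3 - 18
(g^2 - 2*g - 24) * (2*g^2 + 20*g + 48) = 2*g^4 + 16*g^3 - 40*g^2 - 576*g - 1152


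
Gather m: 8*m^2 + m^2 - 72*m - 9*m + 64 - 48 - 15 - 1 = 9*m^2 - 81*m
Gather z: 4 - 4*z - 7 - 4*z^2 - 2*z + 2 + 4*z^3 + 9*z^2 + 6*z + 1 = 4*z^3 + 5*z^2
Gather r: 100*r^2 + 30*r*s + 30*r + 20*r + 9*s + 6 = 100*r^2 + r*(30*s + 50) + 9*s + 6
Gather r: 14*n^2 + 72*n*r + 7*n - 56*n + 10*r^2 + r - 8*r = 14*n^2 - 49*n + 10*r^2 + r*(72*n - 7)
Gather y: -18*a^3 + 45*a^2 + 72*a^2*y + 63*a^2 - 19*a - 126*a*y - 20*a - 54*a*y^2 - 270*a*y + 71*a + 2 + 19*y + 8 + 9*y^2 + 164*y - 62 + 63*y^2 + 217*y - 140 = -18*a^3 + 108*a^2 + 32*a + y^2*(72 - 54*a) + y*(72*a^2 - 396*a + 400) - 192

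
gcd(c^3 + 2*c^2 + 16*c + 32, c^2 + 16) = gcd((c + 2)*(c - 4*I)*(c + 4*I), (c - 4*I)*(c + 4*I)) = c^2 + 16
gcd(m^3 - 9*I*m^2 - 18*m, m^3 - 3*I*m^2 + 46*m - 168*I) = m - 6*I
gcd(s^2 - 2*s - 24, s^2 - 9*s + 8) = 1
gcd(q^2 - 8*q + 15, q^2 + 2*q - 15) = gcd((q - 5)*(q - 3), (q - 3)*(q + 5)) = q - 3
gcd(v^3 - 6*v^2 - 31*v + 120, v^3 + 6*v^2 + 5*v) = v + 5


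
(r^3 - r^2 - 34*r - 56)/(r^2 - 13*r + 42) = (r^2 + 6*r + 8)/(r - 6)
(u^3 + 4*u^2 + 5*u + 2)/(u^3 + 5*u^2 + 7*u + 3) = (u + 2)/(u + 3)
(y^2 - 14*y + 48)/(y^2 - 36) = (y - 8)/(y + 6)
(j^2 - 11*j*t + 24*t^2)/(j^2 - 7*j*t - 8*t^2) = (j - 3*t)/(j + t)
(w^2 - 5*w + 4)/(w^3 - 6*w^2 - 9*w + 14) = (w - 4)/(w^2 - 5*w - 14)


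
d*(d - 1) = d^2 - d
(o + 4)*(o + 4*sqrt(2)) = o^2 + 4*o + 4*sqrt(2)*o + 16*sqrt(2)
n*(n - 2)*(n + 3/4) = n^3 - 5*n^2/4 - 3*n/2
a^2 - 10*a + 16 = (a - 8)*(a - 2)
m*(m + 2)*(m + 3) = m^3 + 5*m^2 + 6*m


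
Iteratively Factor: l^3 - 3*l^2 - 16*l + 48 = (l - 4)*(l^2 + l - 12) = (l - 4)*(l - 3)*(l + 4)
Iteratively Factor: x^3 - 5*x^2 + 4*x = (x)*(x^2 - 5*x + 4) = x*(x - 4)*(x - 1)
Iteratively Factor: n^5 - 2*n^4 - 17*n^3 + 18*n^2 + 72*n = (n)*(n^4 - 2*n^3 - 17*n^2 + 18*n + 72) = n*(n - 3)*(n^3 + n^2 - 14*n - 24) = n*(n - 4)*(n - 3)*(n^2 + 5*n + 6) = n*(n - 4)*(n - 3)*(n + 2)*(n + 3)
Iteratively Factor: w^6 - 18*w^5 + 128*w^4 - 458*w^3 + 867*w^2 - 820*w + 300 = (w - 2)*(w^5 - 16*w^4 + 96*w^3 - 266*w^2 + 335*w - 150) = (w - 2)^2*(w^4 - 14*w^3 + 68*w^2 - 130*w + 75) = (w - 5)*(w - 2)^2*(w^3 - 9*w^2 + 23*w - 15) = (w - 5)^2*(w - 2)^2*(w^2 - 4*w + 3) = (w - 5)^2*(w - 3)*(w - 2)^2*(w - 1)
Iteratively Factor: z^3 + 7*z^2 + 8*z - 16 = (z - 1)*(z^2 + 8*z + 16) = (z - 1)*(z + 4)*(z + 4)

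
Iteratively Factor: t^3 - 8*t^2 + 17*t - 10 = (t - 5)*(t^2 - 3*t + 2) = (t - 5)*(t - 2)*(t - 1)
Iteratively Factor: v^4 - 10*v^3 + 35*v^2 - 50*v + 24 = (v - 1)*(v^3 - 9*v^2 + 26*v - 24) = (v - 2)*(v - 1)*(v^2 - 7*v + 12) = (v - 3)*(v - 2)*(v - 1)*(v - 4)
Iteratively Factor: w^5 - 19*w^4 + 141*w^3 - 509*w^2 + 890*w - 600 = (w - 5)*(w^4 - 14*w^3 + 71*w^2 - 154*w + 120) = (w - 5)^2*(w^3 - 9*w^2 + 26*w - 24) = (w - 5)^2*(w - 3)*(w^2 - 6*w + 8) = (w - 5)^2*(w - 3)*(w - 2)*(w - 4)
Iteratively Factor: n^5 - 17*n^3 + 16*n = (n)*(n^4 - 17*n^2 + 16) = n*(n - 1)*(n^3 + n^2 - 16*n - 16) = n*(n - 1)*(n + 1)*(n^2 - 16) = n*(n - 1)*(n + 1)*(n + 4)*(n - 4)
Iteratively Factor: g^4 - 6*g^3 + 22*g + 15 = (g - 3)*(g^3 - 3*g^2 - 9*g - 5) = (g - 5)*(g - 3)*(g^2 + 2*g + 1) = (g - 5)*(g - 3)*(g + 1)*(g + 1)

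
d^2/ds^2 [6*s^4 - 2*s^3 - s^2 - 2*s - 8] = 72*s^2 - 12*s - 2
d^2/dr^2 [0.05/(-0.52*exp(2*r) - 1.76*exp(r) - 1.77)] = ((0.104*exp(r) + 0.088)*(0.52*exp(2*r) + 1.76*exp(r) + 1.77) - 0.05*(1.04*exp(r) + 1.76)*(2.08*exp(r) + 3.52)*exp(r))*exp(r)/(0.52*exp(2*r) + 1.76*exp(r) + 1.77)^3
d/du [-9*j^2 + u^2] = 2*u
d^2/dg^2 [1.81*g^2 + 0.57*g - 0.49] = 3.62000000000000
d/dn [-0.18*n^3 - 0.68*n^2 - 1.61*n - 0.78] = -0.54*n^2 - 1.36*n - 1.61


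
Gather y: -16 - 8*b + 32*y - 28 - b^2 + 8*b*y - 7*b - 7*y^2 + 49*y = -b^2 - 15*b - 7*y^2 + y*(8*b + 81) - 44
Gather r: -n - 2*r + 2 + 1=-n - 2*r + 3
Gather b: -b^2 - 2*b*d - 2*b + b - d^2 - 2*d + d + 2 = -b^2 + b*(-2*d - 1) - d^2 - d + 2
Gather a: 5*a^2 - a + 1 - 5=5*a^2 - a - 4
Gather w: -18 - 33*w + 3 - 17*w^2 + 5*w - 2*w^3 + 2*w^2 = -2*w^3 - 15*w^2 - 28*w - 15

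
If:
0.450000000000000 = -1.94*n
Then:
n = -0.23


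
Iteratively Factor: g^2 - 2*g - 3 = (g - 3)*(g + 1)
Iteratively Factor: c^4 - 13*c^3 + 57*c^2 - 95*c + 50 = (c - 5)*(c^3 - 8*c^2 + 17*c - 10) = (c - 5)*(c - 1)*(c^2 - 7*c + 10) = (c - 5)^2*(c - 1)*(c - 2)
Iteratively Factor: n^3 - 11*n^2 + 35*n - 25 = (n - 5)*(n^2 - 6*n + 5) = (n - 5)*(n - 1)*(n - 5)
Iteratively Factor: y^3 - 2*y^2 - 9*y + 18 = (y + 3)*(y^2 - 5*y + 6) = (y - 3)*(y + 3)*(y - 2)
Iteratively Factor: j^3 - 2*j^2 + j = (j - 1)*(j^2 - j) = (j - 1)^2*(j)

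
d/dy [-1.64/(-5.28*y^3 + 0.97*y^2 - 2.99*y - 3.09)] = (-25.9776*y^2 + 3.1816*y - 4.9036)/(5.28*y^3 - 0.97*y^2 + 2.99*y + 3.09)^2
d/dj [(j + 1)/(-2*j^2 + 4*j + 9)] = (-2*j^2 + 4*j + 4*(j - 1)*(j + 1) + 9)/(-2*j^2 + 4*j + 9)^2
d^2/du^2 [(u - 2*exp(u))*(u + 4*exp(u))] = 2*u*exp(u) - 32*exp(2*u) + 4*exp(u) + 2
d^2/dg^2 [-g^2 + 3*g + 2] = -2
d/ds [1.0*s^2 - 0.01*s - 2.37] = 2.0*s - 0.01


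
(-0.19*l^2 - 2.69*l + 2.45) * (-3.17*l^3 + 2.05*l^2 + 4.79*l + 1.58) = 0.6023*l^5 + 8.1378*l^4 - 14.1911*l^3 - 8.1628*l^2 + 7.4853*l + 3.871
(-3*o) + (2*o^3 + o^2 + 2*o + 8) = 2*o^3 + o^2 - o + 8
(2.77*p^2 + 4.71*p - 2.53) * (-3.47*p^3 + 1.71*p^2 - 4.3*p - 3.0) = -9.6119*p^5 - 11.607*p^4 + 4.9222*p^3 - 32.8893*p^2 - 3.251*p + 7.59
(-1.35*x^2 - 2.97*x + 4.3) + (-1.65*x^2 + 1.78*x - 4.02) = -3.0*x^2 - 1.19*x + 0.28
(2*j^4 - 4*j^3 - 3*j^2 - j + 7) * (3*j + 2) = 6*j^5 - 8*j^4 - 17*j^3 - 9*j^2 + 19*j + 14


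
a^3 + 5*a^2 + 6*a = a*(a + 2)*(a + 3)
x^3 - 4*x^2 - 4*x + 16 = (x - 4)*(x - 2)*(x + 2)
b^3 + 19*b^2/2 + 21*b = b*(b + 7/2)*(b + 6)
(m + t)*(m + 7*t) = m^2 + 8*m*t + 7*t^2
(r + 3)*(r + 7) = r^2 + 10*r + 21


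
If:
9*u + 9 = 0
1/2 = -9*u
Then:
No Solution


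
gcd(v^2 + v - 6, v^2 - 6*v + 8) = v - 2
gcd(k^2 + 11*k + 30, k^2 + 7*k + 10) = k + 5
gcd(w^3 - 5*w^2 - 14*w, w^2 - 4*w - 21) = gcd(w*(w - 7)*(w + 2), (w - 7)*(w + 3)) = w - 7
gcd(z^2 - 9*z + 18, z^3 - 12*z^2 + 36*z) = z - 6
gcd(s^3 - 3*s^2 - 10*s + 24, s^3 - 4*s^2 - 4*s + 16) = s^2 - 6*s + 8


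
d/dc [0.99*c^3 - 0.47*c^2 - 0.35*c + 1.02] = 2.97*c^2 - 0.94*c - 0.35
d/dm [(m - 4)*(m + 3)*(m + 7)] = 3*m^2 + 12*m - 19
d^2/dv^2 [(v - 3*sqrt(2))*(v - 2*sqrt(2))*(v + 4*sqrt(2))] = 6*v - 2*sqrt(2)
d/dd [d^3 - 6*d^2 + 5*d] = 3*d^2 - 12*d + 5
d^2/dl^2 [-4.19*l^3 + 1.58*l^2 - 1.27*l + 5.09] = 3.16 - 25.14*l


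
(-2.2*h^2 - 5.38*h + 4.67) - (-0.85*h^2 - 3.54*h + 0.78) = -1.35*h^2 - 1.84*h + 3.89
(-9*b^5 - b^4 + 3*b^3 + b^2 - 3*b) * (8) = -72*b^5 - 8*b^4 + 24*b^3 + 8*b^2 - 24*b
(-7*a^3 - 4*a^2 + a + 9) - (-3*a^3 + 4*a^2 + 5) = -4*a^3 - 8*a^2 + a + 4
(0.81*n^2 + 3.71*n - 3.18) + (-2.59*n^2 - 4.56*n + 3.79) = -1.78*n^2 - 0.85*n + 0.61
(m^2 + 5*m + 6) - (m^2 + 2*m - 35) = 3*m + 41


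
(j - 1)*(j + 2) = j^2 + j - 2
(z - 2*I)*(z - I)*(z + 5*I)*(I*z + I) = I*z^4 - 2*z^3 + I*z^3 - 2*z^2 + 13*I*z^2 + 10*z + 13*I*z + 10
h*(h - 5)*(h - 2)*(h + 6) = h^4 - h^3 - 32*h^2 + 60*h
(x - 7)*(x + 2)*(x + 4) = x^3 - x^2 - 34*x - 56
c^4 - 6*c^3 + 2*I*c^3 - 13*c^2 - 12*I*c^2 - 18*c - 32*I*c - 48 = (c - 8)*(c + 2)*(c - I)*(c + 3*I)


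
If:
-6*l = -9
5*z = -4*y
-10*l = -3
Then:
No Solution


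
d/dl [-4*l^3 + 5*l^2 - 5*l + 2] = -12*l^2 + 10*l - 5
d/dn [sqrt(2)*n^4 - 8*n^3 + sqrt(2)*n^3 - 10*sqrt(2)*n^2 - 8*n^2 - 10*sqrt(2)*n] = 4*sqrt(2)*n^3 - 24*n^2 + 3*sqrt(2)*n^2 - 20*sqrt(2)*n - 16*n - 10*sqrt(2)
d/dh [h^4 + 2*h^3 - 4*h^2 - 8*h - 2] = 4*h^3 + 6*h^2 - 8*h - 8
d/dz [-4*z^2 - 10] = -8*z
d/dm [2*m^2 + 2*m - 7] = 4*m + 2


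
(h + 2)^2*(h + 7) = h^3 + 11*h^2 + 32*h + 28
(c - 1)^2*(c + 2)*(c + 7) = c^4 + 7*c^3 - 3*c^2 - 19*c + 14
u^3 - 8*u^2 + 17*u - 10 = (u - 5)*(u - 2)*(u - 1)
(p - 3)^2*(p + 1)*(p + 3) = p^4 - 2*p^3 - 12*p^2 + 18*p + 27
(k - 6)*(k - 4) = k^2 - 10*k + 24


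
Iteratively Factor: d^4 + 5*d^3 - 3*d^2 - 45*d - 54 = (d + 2)*(d^3 + 3*d^2 - 9*d - 27) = (d - 3)*(d + 2)*(d^2 + 6*d + 9) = (d - 3)*(d + 2)*(d + 3)*(d + 3)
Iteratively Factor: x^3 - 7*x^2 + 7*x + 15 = (x - 5)*(x^2 - 2*x - 3) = (x - 5)*(x - 3)*(x + 1)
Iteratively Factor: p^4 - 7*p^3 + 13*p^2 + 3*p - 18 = (p - 2)*(p^3 - 5*p^2 + 3*p + 9) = (p - 2)*(p + 1)*(p^2 - 6*p + 9) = (p - 3)*(p - 2)*(p + 1)*(p - 3)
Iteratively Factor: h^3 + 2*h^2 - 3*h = (h - 1)*(h^2 + 3*h) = h*(h - 1)*(h + 3)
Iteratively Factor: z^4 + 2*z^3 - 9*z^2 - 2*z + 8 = (z + 1)*(z^3 + z^2 - 10*z + 8) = (z - 1)*(z + 1)*(z^2 + 2*z - 8) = (z - 2)*(z - 1)*(z + 1)*(z + 4)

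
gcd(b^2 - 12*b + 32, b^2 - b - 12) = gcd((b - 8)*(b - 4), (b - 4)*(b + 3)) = b - 4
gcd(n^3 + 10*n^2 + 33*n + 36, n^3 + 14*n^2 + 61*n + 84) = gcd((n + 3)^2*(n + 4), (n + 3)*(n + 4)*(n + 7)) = n^2 + 7*n + 12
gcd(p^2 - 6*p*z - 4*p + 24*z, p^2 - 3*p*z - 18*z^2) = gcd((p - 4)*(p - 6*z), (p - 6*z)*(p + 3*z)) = -p + 6*z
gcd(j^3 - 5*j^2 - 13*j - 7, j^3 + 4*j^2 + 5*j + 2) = j^2 + 2*j + 1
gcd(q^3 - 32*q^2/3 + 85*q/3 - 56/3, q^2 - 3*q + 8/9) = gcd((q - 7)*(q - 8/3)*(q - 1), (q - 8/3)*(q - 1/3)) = q - 8/3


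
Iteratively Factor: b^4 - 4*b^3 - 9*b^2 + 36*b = (b - 3)*(b^3 - b^2 - 12*b) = (b - 4)*(b - 3)*(b^2 + 3*b) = (b - 4)*(b - 3)*(b + 3)*(b)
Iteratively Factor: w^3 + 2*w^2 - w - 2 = (w + 2)*(w^2 - 1) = (w - 1)*(w + 2)*(w + 1)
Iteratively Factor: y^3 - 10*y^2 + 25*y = (y - 5)*(y^2 - 5*y) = (y - 5)^2*(y)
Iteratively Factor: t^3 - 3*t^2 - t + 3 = (t + 1)*(t^2 - 4*t + 3) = (t - 1)*(t + 1)*(t - 3)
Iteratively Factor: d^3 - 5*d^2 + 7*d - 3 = (d - 1)*(d^2 - 4*d + 3) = (d - 3)*(d - 1)*(d - 1)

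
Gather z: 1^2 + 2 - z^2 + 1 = 4 - z^2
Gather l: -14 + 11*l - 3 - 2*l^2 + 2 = -2*l^2 + 11*l - 15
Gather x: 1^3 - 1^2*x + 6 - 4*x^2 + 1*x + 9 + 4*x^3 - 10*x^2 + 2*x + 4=4*x^3 - 14*x^2 + 2*x + 20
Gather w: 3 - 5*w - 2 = 1 - 5*w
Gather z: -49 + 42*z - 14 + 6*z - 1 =48*z - 64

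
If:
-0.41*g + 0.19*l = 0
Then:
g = 0.463414634146341*l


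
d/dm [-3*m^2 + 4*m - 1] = 4 - 6*m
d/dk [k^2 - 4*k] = 2*k - 4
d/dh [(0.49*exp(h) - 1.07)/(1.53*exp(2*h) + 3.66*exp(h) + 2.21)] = (-0.7497*exp(2*h) + 3.2742*exp(h) + 4.9991)*exp(h)/(2.3409*exp(4*h) + 11.1996*exp(3*h) + 20.1582*exp(2*h) + 16.1772*exp(h) + 4.8841)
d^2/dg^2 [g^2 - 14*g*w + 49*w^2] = 2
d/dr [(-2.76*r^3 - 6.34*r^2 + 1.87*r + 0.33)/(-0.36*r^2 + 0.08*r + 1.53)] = (0.9936*r^4 - 0.4416*r^3 - 12.5024*r^2 - 19.1628*r + 2.8347)/(0.1296*r^4 - 0.0576*r^3 - 1.0952*r^2 + 0.2448*r + 2.3409)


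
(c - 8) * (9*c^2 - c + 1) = 9*c^3 - 73*c^2 + 9*c - 8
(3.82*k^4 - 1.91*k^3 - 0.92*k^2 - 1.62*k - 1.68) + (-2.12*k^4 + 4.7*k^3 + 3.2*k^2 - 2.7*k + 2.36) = 1.7*k^4 + 2.79*k^3 + 2.28*k^2 - 4.32*k + 0.68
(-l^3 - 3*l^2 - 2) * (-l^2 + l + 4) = l^5 + 2*l^4 - 7*l^3 - 10*l^2 - 2*l - 8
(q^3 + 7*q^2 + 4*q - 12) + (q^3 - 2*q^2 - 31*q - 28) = 2*q^3 + 5*q^2 - 27*q - 40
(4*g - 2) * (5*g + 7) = 20*g^2 + 18*g - 14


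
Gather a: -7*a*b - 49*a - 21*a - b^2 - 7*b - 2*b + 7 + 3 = a*(-7*b - 70) - b^2 - 9*b + 10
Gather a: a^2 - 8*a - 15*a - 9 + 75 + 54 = a^2 - 23*a + 120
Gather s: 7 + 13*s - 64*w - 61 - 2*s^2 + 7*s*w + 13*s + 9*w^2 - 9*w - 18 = -2*s^2 + s*(7*w + 26) + 9*w^2 - 73*w - 72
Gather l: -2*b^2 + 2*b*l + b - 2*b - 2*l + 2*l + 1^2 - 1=-2*b^2 + 2*b*l - b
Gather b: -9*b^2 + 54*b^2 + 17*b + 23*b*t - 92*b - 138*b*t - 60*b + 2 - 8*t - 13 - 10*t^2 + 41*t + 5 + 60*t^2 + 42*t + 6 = 45*b^2 + b*(-115*t - 135) + 50*t^2 + 75*t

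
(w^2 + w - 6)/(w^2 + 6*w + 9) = (w - 2)/(w + 3)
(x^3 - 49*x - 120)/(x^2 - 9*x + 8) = (x^2 + 8*x + 15)/(x - 1)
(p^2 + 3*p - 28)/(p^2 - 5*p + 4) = (p + 7)/(p - 1)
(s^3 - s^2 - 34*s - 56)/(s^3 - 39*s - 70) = (s + 4)/(s + 5)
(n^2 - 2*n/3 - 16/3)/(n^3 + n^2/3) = (3*n^2 - 2*n - 16)/(n^2*(3*n + 1))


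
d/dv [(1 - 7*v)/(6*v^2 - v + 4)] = (-42*v^2 + 7*v + (7*v - 1)*(12*v - 1) - 28)/(6*v^2 - v + 4)^2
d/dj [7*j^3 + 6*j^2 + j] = 21*j^2 + 12*j + 1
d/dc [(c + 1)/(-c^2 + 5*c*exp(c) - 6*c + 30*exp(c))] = (-c^2 + 5*c*exp(c) - 6*c - (c + 1)*(5*c*exp(c) - 2*c + 35*exp(c) - 6) + 30*exp(c))/(c^2 - 5*c*exp(c) + 6*c - 30*exp(c))^2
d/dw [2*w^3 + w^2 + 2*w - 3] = 6*w^2 + 2*w + 2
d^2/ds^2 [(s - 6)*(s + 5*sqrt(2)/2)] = 2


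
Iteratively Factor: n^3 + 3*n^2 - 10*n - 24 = (n + 4)*(n^2 - n - 6) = (n - 3)*(n + 4)*(n + 2)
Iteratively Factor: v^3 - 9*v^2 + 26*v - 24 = (v - 3)*(v^2 - 6*v + 8) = (v - 3)*(v - 2)*(v - 4)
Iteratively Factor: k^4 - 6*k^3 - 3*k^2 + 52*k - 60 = (k - 2)*(k^3 - 4*k^2 - 11*k + 30) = (k - 2)*(k + 3)*(k^2 - 7*k + 10) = (k - 5)*(k - 2)*(k + 3)*(k - 2)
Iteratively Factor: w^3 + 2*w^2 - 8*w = (w)*(w^2 + 2*w - 8) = w*(w - 2)*(w + 4)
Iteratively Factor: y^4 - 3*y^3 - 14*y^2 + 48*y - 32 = (y - 1)*(y^3 - 2*y^2 - 16*y + 32) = (y - 4)*(y - 1)*(y^2 + 2*y - 8) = (y - 4)*(y - 2)*(y - 1)*(y + 4)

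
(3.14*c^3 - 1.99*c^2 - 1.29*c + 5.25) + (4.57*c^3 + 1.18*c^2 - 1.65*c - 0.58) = 7.71*c^3 - 0.81*c^2 - 2.94*c + 4.67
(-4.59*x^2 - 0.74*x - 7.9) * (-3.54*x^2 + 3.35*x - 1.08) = 16.2486*x^4 - 12.7569*x^3 + 30.4442*x^2 - 25.6658*x + 8.532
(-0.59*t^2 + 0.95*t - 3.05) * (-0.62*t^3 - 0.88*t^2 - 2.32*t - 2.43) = 0.3658*t^5 - 0.0698*t^4 + 2.4238*t^3 + 1.9137*t^2 + 4.7675*t + 7.4115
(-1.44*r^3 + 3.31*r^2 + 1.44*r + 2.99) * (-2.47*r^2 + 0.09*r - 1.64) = 3.5568*r^5 - 8.3053*r^4 - 0.8973*r^3 - 12.6841*r^2 - 2.0925*r - 4.9036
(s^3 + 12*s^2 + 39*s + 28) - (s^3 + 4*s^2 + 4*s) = 8*s^2 + 35*s + 28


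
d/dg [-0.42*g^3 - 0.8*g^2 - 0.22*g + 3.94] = -1.26*g^2 - 1.6*g - 0.22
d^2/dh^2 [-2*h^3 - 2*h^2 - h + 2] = -12*h - 4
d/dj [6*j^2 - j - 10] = 12*j - 1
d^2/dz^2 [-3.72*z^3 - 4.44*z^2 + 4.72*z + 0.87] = -22.32*z - 8.88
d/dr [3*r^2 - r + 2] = 6*r - 1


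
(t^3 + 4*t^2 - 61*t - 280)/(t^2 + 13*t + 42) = (t^2 - 3*t - 40)/(t + 6)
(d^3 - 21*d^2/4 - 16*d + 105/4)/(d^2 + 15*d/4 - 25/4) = (d^2 - 4*d - 21)/(d + 5)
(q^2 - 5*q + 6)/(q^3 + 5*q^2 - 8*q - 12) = (q - 3)/(q^2 + 7*q + 6)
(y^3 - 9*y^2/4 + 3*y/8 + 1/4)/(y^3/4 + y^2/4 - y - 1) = (4*y^2 - y - 1/2)/(y^2 + 3*y + 2)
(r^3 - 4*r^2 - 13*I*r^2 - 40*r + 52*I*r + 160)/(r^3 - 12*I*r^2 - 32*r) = (r^2 - r*(4 + 5*I) + 20*I)/(r*(r - 4*I))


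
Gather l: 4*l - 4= 4*l - 4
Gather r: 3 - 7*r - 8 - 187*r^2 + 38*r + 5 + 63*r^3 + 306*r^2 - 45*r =63*r^3 + 119*r^2 - 14*r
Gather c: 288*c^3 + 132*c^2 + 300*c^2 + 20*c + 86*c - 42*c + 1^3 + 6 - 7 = 288*c^3 + 432*c^2 + 64*c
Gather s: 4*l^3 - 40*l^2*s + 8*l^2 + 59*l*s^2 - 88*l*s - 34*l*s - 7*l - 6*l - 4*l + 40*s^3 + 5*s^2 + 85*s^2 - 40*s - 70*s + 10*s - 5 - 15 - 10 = 4*l^3 + 8*l^2 - 17*l + 40*s^3 + s^2*(59*l + 90) + s*(-40*l^2 - 122*l - 100) - 30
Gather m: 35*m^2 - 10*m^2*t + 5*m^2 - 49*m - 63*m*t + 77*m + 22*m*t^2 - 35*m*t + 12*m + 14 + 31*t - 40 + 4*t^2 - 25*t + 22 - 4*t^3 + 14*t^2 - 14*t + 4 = m^2*(40 - 10*t) + m*(22*t^2 - 98*t + 40) - 4*t^3 + 18*t^2 - 8*t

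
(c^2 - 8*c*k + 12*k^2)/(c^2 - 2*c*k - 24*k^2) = (c - 2*k)/(c + 4*k)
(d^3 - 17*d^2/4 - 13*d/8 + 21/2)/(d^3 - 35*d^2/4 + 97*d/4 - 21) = (d + 3/2)/(d - 3)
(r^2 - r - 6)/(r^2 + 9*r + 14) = (r - 3)/(r + 7)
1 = 1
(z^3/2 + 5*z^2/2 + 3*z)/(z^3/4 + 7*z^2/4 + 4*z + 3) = 2*z/(z + 2)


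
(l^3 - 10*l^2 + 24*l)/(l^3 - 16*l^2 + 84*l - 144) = l/(l - 6)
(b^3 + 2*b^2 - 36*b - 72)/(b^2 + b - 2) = (b^2 - 36)/(b - 1)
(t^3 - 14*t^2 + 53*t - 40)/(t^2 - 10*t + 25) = (t^2 - 9*t + 8)/(t - 5)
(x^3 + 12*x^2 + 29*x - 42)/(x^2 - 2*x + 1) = (x^2 + 13*x + 42)/(x - 1)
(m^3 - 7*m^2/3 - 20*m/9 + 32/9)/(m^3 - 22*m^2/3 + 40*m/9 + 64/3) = (m - 1)/(m - 6)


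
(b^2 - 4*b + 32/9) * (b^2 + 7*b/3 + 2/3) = b^4 - 5*b^3/3 - 46*b^2/9 + 152*b/27 + 64/27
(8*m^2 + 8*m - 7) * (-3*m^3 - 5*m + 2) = -24*m^5 - 24*m^4 - 19*m^3 - 24*m^2 + 51*m - 14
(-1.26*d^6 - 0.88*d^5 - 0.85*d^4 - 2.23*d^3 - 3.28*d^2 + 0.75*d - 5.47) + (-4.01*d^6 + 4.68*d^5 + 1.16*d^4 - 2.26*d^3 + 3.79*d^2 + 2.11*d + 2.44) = -5.27*d^6 + 3.8*d^5 + 0.31*d^4 - 4.49*d^3 + 0.51*d^2 + 2.86*d - 3.03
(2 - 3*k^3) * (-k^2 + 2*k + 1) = 3*k^5 - 6*k^4 - 3*k^3 - 2*k^2 + 4*k + 2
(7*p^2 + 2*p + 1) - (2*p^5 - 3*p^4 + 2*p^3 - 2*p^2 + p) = -2*p^5 + 3*p^4 - 2*p^3 + 9*p^2 + p + 1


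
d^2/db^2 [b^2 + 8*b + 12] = 2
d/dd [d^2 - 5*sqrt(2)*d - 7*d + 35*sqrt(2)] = 2*d - 5*sqrt(2) - 7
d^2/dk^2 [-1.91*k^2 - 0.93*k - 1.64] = -3.82000000000000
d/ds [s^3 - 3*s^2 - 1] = 3*s*(s - 2)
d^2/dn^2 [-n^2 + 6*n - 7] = -2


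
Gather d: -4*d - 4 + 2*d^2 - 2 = 2*d^2 - 4*d - 6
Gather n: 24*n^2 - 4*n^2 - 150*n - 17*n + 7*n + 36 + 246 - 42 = 20*n^2 - 160*n + 240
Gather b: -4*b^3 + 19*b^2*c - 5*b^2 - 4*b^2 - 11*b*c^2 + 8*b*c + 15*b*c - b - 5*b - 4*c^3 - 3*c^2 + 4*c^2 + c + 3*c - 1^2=-4*b^3 + b^2*(19*c - 9) + b*(-11*c^2 + 23*c - 6) - 4*c^3 + c^2 + 4*c - 1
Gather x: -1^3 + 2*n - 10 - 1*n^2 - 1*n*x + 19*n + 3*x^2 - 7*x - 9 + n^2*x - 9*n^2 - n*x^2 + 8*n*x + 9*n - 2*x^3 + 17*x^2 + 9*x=-10*n^2 + 30*n - 2*x^3 + x^2*(20 - n) + x*(n^2 + 7*n + 2) - 20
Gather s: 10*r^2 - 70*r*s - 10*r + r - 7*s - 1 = 10*r^2 - 9*r + s*(-70*r - 7) - 1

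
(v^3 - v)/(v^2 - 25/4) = 4*v*(v^2 - 1)/(4*v^2 - 25)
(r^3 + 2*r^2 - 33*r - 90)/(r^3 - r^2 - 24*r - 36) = (r + 5)/(r + 2)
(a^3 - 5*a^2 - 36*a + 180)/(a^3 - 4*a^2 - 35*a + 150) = (a - 6)/(a - 5)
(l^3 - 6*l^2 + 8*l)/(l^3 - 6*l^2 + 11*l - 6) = l*(l - 4)/(l^2 - 4*l + 3)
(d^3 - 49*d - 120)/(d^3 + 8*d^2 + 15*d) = (d - 8)/d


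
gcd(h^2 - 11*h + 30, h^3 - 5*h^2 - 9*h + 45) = h - 5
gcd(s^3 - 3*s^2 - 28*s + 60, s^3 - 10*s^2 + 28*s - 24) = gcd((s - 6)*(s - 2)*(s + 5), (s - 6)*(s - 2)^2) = s^2 - 8*s + 12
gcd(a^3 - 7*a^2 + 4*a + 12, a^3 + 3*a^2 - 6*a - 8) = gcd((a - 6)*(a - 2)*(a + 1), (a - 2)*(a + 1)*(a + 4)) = a^2 - a - 2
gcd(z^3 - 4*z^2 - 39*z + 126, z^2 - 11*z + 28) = z - 7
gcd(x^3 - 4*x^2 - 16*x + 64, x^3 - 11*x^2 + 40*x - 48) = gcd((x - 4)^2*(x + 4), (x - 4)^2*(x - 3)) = x^2 - 8*x + 16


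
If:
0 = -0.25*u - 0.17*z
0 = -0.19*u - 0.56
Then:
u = -2.95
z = 4.33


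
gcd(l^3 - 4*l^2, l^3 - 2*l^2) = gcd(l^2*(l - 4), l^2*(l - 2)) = l^2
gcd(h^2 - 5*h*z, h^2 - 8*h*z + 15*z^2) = -h + 5*z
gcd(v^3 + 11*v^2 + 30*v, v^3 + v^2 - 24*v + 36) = v + 6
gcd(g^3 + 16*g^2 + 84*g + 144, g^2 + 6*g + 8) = g + 4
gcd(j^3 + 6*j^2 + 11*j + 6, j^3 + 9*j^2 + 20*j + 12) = j^2 + 3*j + 2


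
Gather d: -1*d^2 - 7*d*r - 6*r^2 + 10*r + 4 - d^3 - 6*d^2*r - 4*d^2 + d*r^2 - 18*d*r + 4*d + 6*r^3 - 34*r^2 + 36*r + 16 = -d^3 + d^2*(-6*r - 5) + d*(r^2 - 25*r + 4) + 6*r^3 - 40*r^2 + 46*r + 20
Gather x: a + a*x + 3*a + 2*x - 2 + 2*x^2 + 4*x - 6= 4*a + 2*x^2 + x*(a + 6) - 8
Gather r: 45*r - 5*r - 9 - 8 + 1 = 40*r - 16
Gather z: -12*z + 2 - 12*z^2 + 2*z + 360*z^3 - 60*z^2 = 360*z^3 - 72*z^2 - 10*z + 2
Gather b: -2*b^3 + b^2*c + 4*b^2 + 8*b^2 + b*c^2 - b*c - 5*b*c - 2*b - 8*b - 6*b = -2*b^3 + b^2*(c + 12) + b*(c^2 - 6*c - 16)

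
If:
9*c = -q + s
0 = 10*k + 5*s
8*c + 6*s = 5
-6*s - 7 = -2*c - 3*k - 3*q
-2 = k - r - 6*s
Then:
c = -43/76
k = -181/228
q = 1523/228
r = -1897/228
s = 181/114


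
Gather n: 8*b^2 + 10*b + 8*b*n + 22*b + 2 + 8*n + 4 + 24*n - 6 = 8*b^2 + 32*b + n*(8*b + 32)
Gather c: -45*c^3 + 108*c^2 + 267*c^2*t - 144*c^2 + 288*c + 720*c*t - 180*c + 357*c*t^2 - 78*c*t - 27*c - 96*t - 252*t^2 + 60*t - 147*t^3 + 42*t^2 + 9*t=-45*c^3 + c^2*(267*t - 36) + c*(357*t^2 + 642*t + 81) - 147*t^3 - 210*t^2 - 27*t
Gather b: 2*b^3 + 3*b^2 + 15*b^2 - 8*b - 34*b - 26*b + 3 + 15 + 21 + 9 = 2*b^3 + 18*b^2 - 68*b + 48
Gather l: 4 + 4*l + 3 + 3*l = 7*l + 7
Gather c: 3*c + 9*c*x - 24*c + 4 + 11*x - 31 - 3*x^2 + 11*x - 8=c*(9*x - 21) - 3*x^2 + 22*x - 35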